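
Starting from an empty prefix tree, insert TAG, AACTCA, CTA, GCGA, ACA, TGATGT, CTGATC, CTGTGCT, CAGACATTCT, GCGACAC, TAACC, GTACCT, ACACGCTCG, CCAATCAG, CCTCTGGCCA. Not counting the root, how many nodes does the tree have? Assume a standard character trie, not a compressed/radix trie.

72

Count nodes per top-level branch (shared prefixes stored once):
  'A'-branch (AACTCA, ACA, ACACGCTCG): 14 nodes
  'C'-branch (CAGACATTCT, CCAATCAG, CCTCTGGCCA, CTA, CTGATC, CTGTGCT): 35 nodes
  'G'-branch (GCGA, GCGACAC, GTACCT): 12 nodes
  'T'-branch (TAACC, TAG, TGATGT): 11 nodes
Sum: 72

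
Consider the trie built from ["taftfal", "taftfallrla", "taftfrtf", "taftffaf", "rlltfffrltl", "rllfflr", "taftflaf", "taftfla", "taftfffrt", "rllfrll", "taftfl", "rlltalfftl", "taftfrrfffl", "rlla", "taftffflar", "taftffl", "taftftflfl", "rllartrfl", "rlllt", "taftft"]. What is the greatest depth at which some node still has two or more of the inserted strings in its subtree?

Look for the deepest trie node that still has at least two words in its subtree.
"taftfal" and "taftfallrla" agree on "taftfal" (7 characters) before diverging; nothing deeper is shared.
Longest shared-prefix length: 7

7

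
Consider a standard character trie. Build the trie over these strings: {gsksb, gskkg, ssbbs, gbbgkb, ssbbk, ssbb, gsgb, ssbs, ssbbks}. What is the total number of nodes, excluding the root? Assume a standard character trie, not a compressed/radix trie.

22

Insert word by word; a character creates a node only if that edge doesn't already exist:
  "gsksb" → 5 new (g, s, k, s, b)
  "gskkg" → prefix "gsk" already present; 2 new (k, g)
  "ssbbs" → 5 new (s, s, b, b, s)
  "gbbgkb" → prefix "g" already present; 5 new (b, b, g, k, b)
  "ssbbk" → prefix "ssbb" already present; 1 new (k)
  "ssbb" → prefix "ssbb" already present; 0 new (none)
  "gsgb" → prefix "gs" already present; 2 new (g, b)
  "ssbs" → prefix "ssb" already present; 1 new (s)
  "ssbbks" → prefix "ssbbk" already present; 1 new (s)
Total nodes = 5 + 2 + 5 + 5 + 1 + 0 + 2 + 1 + 1 = 22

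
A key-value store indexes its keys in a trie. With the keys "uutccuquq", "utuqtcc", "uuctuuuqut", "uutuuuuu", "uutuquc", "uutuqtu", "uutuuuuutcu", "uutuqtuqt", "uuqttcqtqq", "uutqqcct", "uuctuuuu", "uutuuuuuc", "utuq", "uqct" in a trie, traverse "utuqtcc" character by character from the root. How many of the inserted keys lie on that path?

2

Traverse "utuqtcc" character by character; count nodes along the way that are marked as word ends.
Prefixes of the query that are stored words: "utuq", "utuqtcc"
Count: 2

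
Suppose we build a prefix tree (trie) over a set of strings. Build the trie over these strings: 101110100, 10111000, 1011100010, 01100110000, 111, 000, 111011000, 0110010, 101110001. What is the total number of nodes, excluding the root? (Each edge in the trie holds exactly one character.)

Trie structure (* marks end of a word):
(root)
├─ 0
│  ├─ 0
│  │  └─ 0 *
│  └─ 1
│     └─ 1
│        └─ 0
│           └─ 0
│              └─ 1
│                 ├─ 0 *
│                 └─ 1
│                    └─ 0
│                       └─ 0
│                          └─ 0
│                             └─ 0 *
└─ 1
   ├─ 0
   │  └─ 1
   │     └─ 1
   │        └─ 1
   │           └─ 0
   │              ├─ 0
   │              │  └─ 0 *
   │              │     └─ 1 *
   │              │        └─ 0 *
   │              └─ 1
   │                 └─ 0
   │                    └─ 0 *
   └─ 1
      └─ 1 *
         └─ 0
            └─ 1
               └─ 1
                  └─ 0
                     └─ 0
                        └─ 0 *
Counting every labelled node above: 35.

35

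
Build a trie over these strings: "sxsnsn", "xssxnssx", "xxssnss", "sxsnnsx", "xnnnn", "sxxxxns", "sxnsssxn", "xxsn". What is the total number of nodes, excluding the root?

Count nodes per top-level branch (shared prefixes stored once):
  's'-branch (sxnsssxn, sxsnnsx, sxsnsn, sxxxxns): 20 nodes
  'x'-branch (xnnnn, xssxnssx, xxsn, xxssnss): 19 nodes
Sum: 39

39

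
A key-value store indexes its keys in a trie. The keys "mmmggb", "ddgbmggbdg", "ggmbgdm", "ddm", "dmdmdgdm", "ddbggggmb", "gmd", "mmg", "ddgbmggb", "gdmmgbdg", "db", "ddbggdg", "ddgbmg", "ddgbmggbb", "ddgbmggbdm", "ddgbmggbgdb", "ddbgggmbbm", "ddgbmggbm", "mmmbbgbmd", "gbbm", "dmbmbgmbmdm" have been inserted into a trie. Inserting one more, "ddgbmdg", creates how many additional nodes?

2

Walking "ddgbmdg" from the root, the first 5 characters ("ddgbm") follow existing edges; "d" is the first miss.
New nodes needed: |"ddgbmdg"| − 5 = 7 − 5 = 2.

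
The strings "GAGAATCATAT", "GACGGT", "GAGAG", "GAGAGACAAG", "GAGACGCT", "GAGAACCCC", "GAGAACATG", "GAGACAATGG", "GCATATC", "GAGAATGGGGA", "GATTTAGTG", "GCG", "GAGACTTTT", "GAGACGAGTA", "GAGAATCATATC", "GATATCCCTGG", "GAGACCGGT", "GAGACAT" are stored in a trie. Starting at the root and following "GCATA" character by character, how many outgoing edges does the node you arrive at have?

Walk "GCATA" from the root, arriving at one node.
Distinct next characters after "GCATA": T.
That node has 1 child edge.

1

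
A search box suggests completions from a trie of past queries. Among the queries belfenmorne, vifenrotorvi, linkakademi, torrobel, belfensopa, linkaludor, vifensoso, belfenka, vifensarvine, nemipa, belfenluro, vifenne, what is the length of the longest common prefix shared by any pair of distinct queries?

6

The deepest shared node is where two words last agree before diverging.
e.g. "belfenka" and "belfenluro" share the prefix "belfen" of length 6; no pair shares a longer one.
Longest shared-prefix length: 6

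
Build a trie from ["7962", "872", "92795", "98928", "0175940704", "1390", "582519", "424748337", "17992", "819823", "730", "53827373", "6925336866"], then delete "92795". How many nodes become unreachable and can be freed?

4

After clearing the end-marker at "92795", prune upward until reaching a node still needed by another word.
The suffix "2795" (4 nodes) is used only by "92795"; the node for "9" still has the child "8", so pruning stops there.
Nodes removed: 4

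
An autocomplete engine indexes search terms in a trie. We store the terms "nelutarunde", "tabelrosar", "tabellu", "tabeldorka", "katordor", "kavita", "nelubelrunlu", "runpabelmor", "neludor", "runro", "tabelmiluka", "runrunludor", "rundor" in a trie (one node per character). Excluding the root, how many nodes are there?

For each word, the new-node count is its length minus the longest prefix already in the trie:
  "nelutarunde" → 11 new (n, e, l, u, t, a, r, u, n, d, e)
  "tabelrosar" → 10 new (t, a, b, e, l, r, o, s, a, r)
  "tabellu" → prefix "tabel" already present; 2 new (l, u)
  "tabeldorka" → prefix "tabel" already present; 5 new (d, o, r, k, a)
  "katordor" → 8 new (k, a, t, o, r, d, o, r)
  "kavita" → prefix "ka" already present; 4 new (v, i, t, a)
  "nelubelrunlu" → prefix "nelu" already present; 8 new (b, e, l, r, u, n, l, u)
  "runpabelmor" → 11 new (r, u, n, p, a, b, e, l, m, o, r)
  "neludor" → prefix "nelu" already present; 3 new (d, o, r)
  "runro" → prefix "run" already present; 2 new (r, o)
  "tabelmiluka" → prefix "tabel" already present; 6 new (m, i, l, u, k, a)
  "runrunludor" → prefix "runr" already present; 7 new (u, n, l, u, d, o, r)
  "rundor" → prefix "run" already present; 3 new (d, o, r)
Total nodes = 11 + 10 + 2 + 5 + 8 + 4 + 8 + 11 + 3 + 2 + 6 + 7 + 3 = 80

80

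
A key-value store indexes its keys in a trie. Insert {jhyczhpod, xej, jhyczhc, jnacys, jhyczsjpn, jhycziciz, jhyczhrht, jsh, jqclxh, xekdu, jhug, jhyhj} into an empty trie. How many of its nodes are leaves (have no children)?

A leaf is a node with no children — equivalently, the end of a word that is not a proper prefix of any other stored word.
Those words: "jhug", "jhyczhc", "jhyczhpod", "jhyczhrht", "jhycziciz", "jhyczsjpn", "jhyhj", "jnacys", "jqclxh", "jsh", "xej", "xekdu"
Leaf count: 12

12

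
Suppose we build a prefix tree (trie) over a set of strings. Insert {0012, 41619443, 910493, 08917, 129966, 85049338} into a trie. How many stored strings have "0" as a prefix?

Traverse to the node for "0", then collect every word in that subtree.
Words under "0": 0012, 08917
Count: 2

2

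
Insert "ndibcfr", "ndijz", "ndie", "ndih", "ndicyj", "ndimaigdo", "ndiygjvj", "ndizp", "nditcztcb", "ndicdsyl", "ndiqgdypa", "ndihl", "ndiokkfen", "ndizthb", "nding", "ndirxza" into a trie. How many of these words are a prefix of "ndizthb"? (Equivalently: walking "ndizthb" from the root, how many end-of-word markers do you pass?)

Traverse "ndizthb" character by character; count nodes along the way that are marked as word ends.
Prefixes of the query that are stored words: "ndizthb"
Count: 1

1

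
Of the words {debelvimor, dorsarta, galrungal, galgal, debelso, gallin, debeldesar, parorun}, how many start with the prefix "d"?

Traverse to the node for "d", then collect every word in that subtree.
Matches: "debeldesar", "debelso", "debelvimor", "dorsarta"
Count: 4

4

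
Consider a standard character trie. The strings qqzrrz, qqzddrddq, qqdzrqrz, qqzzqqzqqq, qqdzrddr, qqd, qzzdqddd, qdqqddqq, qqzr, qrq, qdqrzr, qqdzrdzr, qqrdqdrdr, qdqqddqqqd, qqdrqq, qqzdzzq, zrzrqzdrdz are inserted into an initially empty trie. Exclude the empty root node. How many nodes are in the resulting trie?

74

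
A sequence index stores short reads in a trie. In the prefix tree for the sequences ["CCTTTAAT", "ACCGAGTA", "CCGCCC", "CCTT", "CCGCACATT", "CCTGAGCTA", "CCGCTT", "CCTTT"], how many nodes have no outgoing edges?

A leaf is a node with no children — equivalently, the end of a word that is not a proper prefix of any other stored word.
Those words: "ACCGAGTA", "CCGCACATT", "CCGCCC", "CCGCTT", "CCTGAGCTA", "CCTTTAAT"
Leaf count: 6

6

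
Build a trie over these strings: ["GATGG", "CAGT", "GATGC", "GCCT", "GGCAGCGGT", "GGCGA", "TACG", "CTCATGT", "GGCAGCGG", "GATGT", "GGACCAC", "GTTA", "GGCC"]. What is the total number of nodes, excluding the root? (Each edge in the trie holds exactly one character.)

43

Trace insertions, counting only characters that open a new branch:
  "GATGG" → 5 new (G, A, T, G, G)
  "CAGT" → 4 new (C, A, G, T)
  "GATGC" → prefix "GATG" already present; 1 new (C)
  "GCCT" → prefix "G" already present; 3 new (C, C, T)
  "GGCAGCGGT" → prefix "G" already present; 8 new (G, C, A, G, C, G, G, T)
  "GGCGA" → prefix "GGC" already present; 2 new (G, A)
  "TACG" → 4 new (T, A, C, G)
  "CTCATGT" → prefix "C" already present; 6 new (T, C, A, T, G, T)
  "GGCAGCGG" → prefix "GGCAGCGG" already present; 0 new (none)
  "GATGT" → prefix "GATG" already present; 1 new (T)
  "GGACCAC" → prefix "GG" already present; 5 new (A, C, C, A, C)
  "GTTA" → prefix "G" already present; 3 new (T, T, A)
  "GGCC" → prefix "GGC" already present; 1 new (C)
Total nodes = 5 + 4 + 1 + 3 + 8 + 2 + 4 + 6 + 0 + 1 + 5 + 3 + 1 = 43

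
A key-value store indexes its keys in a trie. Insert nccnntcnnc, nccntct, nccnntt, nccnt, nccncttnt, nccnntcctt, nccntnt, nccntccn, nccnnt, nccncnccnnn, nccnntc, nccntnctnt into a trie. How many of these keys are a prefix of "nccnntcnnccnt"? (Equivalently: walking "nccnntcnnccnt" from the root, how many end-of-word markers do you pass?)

Check each prefix of "nccnntcnnccnt" against the stored set — each match is an end-marker on the path.
Prefixes of the query that are stored words: "nccnnt", "nccnntc", "nccnntcnnc"
Count: 3

3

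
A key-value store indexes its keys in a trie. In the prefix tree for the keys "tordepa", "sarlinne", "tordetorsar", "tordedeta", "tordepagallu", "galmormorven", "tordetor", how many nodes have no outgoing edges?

5

A leaf is a node with no children — equivalently, the end of a word that is not a proper prefix of any other stored word.
Those words: "galmormorven", "sarlinne", "tordedeta", "tordepagallu", "tordetorsar"
Leaf count: 5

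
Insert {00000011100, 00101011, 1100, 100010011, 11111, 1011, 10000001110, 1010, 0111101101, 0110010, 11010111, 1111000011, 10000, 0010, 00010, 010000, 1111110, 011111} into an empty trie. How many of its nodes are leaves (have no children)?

15

Leaves are exactly the stored words that no other stored word extends.
Those words: "00000011100", "00010", "00101011", "010000", "0110010", "0111101101", "011111", "10000001110", "100010011", "1010", "1011", "1100", "11010111", "1111000011", "1111110"
Leaf count: 15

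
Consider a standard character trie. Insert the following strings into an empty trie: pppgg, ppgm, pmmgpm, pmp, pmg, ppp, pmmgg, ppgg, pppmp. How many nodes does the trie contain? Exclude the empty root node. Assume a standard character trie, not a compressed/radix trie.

Insert word by word; a character creates a node only if that edge doesn't already exist:
  "pppgg" → 5 new (p, p, p, g, g)
  "ppgm" → prefix "pp" already present; 2 new (g, m)
  "pmmgpm" → prefix "p" already present; 5 new (m, m, g, p, m)
  "pmp" → prefix "pm" already present; 1 new (p)
  "pmg" → prefix "pm" already present; 1 new (g)
  "ppp" → prefix "ppp" already present; 0 new (none)
  "pmmgg" → prefix "pmmg" already present; 1 new (g)
  "ppgg" → prefix "ppg" already present; 1 new (g)
  "pppmp" → prefix "ppp" already present; 2 new (m, p)
Total nodes = 5 + 2 + 5 + 1 + 1 + 0 + 1 + 1 + 2 = 18

18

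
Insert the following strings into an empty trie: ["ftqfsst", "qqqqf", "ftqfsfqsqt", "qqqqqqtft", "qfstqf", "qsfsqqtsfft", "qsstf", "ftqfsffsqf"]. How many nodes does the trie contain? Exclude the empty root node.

44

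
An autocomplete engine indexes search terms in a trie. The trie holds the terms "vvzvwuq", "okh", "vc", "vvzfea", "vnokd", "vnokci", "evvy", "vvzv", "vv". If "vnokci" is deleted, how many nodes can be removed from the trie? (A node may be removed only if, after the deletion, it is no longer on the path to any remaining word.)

2

Walk "vnokci" from the leaf back toward the root, removing each node that no remaining word uses.
The suffix "ci" (2 nodes) is used only by "vnokci"; the node for "vnok" still has the child "d", so pruning stops there.
Nodes removed: 2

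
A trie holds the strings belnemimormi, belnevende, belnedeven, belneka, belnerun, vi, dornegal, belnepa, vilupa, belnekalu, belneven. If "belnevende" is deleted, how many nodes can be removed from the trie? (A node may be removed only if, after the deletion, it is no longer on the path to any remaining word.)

Walk "belnevende" from the leaf back toward the root, removing each node that no remaining word uses.
The suffix "de" (2 nodes) is used only by "belnevende"; "belneven" is itself a stored word, so pruning stops there.
Nodes removed: 2

2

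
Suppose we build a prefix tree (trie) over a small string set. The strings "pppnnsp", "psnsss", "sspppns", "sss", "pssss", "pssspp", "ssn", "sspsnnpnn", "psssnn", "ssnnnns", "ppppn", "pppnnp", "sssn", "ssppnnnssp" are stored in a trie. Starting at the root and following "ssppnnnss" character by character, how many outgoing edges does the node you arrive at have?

Walk "ssppnnnss" from the root, arriving at one node.
Distinct next characters after "ssppnnnss": p.
That node has 1 child edge.

1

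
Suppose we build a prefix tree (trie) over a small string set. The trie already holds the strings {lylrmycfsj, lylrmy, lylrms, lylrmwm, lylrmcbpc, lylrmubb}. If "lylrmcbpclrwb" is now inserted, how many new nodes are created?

The longest prefix of "lylrmcbpclrwb" already in the trie is "lylrmcbpc" (length 9).
New nodes needed: |"lylrmcbpclrwb"| − 9 = 13 − 9 = 4.

4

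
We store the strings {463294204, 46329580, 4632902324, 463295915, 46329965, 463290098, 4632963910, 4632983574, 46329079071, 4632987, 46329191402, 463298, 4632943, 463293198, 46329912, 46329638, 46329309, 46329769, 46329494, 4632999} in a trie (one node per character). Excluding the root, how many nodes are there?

For each word, the new-node count is its length minus the longest prefix already in the trie:
  "463294204" → 9 new (4, 6, 3, 2, 9, 4, 2, 0, 4)
  "46329580" → prefix "46329" already present; 3 new (5, 8, 0)
  "4632902324" → prefix "46329" already present; 5 new (0, 2, 3, 2, 4)
  "463295915" → prefix "463295" already present; 3 new (9, 1, 5)
  "46329965" → prefix "46329" already present; 3 new (9, 6, 5)
  "463290098" → prefix "463290" already present; 3 new (0, 9, 8)
  "4632963910" → prefix "46329" already present; 5 new (6, 3, 9, 1, 0)
  "4632983574" → prefix "46329" already present; 5 new (8, 3, 5, 7, 4)
  "46329079071" → prefix "463290" already present; 5 new (7, 9, 0, 7, 1)
  "4632987" → prefix "463298" already present; 1 new (7)
  "46329191402" → prefix "46329" already present; 6 new (1, 9, 1, 4, 0, 2)
  "463298" → prefix "463298" already present; 0 new (none)
  "4632943" → prefix "463294" already present; 1 new (3)
  "463293198" → prefix "46329" already present; 4 new (3, 1, 9, 8)
  "46329912" → prefix "463299" already present; 2 new (1, 2)
  "46329638" → prefix "4632963" already present; 1 new (8)
  "46329309" → prefix "463293" already present; 2 new (0, 9)
  "46329769" → prefix "46329" already present; 3 new (7, 6, 9)
  "46329494" → prefix "463294" already present; 2 new (9, 4)
  "4632999" → prefix "463299" already present; 1 new (9)
Total nodes = 9 + 3 + 5 + 3 + 3 + 3 + 5 + 5 + 5 + 1 + 6 + 0 + 1 + 4 + 2 + 1 + 2 + 3 + 2 + 1 = 64

64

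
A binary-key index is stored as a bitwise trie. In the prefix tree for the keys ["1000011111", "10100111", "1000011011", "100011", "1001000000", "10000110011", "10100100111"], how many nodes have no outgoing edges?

Leaves are exactly the stored words that no other stored word extends.
Those words: "10000110011", "1000011011", "1000011111", "100011", "1001000000", "10100100111", "10100111"
Leaf count: 7

7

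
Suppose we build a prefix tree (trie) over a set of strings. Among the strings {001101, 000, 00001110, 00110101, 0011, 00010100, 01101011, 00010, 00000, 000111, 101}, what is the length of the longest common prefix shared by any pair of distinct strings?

6

Equivalently: take the maximum, over all pairs, of their longest common prefix length.
e.g. "001101" and "00110101" share the prefix "001101" of length 6; no pair shares a longer one.
Longest shared-prefix length: 6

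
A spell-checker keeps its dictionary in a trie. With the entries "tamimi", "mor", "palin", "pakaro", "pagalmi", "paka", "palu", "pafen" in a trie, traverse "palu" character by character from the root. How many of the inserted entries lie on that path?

1

Walk "palu" from the root; an end-of-word marker is hit whenever a stored word is a prefix of "palu".
Prefixes of the query that are stored words: "palu"
Count: 1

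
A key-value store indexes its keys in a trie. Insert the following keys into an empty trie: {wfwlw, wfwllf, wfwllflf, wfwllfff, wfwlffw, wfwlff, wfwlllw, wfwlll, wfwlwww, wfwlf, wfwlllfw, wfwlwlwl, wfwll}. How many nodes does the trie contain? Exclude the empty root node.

23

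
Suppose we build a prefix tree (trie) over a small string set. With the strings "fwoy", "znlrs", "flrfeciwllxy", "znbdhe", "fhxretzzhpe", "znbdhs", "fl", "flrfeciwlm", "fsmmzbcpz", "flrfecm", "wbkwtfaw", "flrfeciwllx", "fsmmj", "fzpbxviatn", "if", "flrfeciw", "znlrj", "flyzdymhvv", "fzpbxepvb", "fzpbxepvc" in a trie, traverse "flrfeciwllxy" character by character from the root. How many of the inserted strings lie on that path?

Walk "flrfeciwllxy" from the root; an end-of-word marker is hit whenever a stored word is a prefix of "flrfeciwllxy".
Prefixes of the query that are stored words: "fl", "flrfeciw", "flrfeciwllx", "flrfeciwllxy"
Count: 4

4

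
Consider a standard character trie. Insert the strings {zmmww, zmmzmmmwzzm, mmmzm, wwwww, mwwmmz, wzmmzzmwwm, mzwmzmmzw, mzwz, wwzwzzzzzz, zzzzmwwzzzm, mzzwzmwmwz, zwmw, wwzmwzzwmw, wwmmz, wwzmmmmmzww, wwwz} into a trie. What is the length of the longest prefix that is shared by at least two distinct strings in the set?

The deepest shared node is where two words last agree before diverging.
e.g. "wwzmmmmmzww" and "wwzmwzzwmw" share the prefix "wwzm" of length 4; no pair shares a longer one.
Longest shared-prefix length: 4

4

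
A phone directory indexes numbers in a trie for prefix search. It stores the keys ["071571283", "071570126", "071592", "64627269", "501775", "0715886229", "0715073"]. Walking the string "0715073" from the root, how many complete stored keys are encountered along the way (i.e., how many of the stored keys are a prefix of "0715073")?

1

Walk "0715073" from the root; an end-of-word marker is hit whenever a stored word is a prefix of "0715073".
Prefixes of the query that are stored words: "0715073"
Count: 1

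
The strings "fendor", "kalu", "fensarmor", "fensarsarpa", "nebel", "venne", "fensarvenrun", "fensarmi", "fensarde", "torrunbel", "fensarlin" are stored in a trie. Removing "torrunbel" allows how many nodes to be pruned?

9

Walk "torrunbel" from the leaf back toward the root, removing each node that no remaining word uses.
No other word shares any prefix with "torrunbel", so all 9 of its nodes go.
Nodes removed: 9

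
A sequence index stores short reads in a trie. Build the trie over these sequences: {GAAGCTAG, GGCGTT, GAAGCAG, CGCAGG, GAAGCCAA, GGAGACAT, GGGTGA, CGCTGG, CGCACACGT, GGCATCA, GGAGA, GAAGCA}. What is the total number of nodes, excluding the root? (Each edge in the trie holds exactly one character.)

Insert word by word; a character creates a node only if that edge doesn't already exist:
  "GAAGCTAG" → 8 new (G, A, A, G, C, T, A, G)
  "GGCGTT" → prefix "G" already present; 5 new (G, C, G, T, T)
  "GAAGCAG" → prefix "GAAGC" already present; 2 new (A, G)
  "CGCAGG" → 6 new (C, G, C, A, G, G)
  "GAAGCCAA" → prefix "GAAGC" already present; 3 new (C, A, A)
  "GGAGACAT" → prefix "GG" already present; 6 new (A, G, A, C, A, T)
  "GGGTGA" → prefix "GG" already present; 4 new (G, T, G, A)
  "CGCTGG" → prefix "CGC" already present; 3 new (T, G, G)
  "CGCACACGT" → prefix "CGCA" already present; 5 new (C, A, C, G, T)
  "GGCATCA" → prefix "GGC" already present; 4 new (A, T, C, A)
  "GGAGA" → prefix "GGAGA" already present; 0 new (none)
  "GAAGCA" → prefix "GAAGCA" already present; 0 new (none)
Total nodes = 8 + 5 + 2 + 6 + 3 + 6 + 4 + 3 + 5 + 4 + 0 + 0 = 46

46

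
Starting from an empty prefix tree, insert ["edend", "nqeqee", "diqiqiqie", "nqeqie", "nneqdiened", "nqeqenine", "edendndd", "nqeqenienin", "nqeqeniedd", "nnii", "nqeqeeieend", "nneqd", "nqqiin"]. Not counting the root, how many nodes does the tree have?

Insert word by word; a character creates a node only if that edge doesn't already exist:
  "edend" → 5 new (e, d, e, n, d)
  "nqeqee" → 6 new (n, q, e, q, e, e)
  "diqiqiqie" → 9 new (d, i, q, i, q, i, q, i, e)
  "nqeqie" → prefix "nqeq" already present; 2 new (i, e)
  "nneqdiened" → prefix "n" already present; 9 new (n, e, q, d, i, e, n, e, d)
  "nqeqenine" → prefix "nqeqe" already present; 4 new (n, i, n, e)
  "edendndd" → prefix "edend" already present; 3 new (n, d, d)
  "nqeqenienin" → prefix "nqeqeni" already present; 4 new (e, n, i, n)
  "nqeqeniedd" → prefix "nqeqenie" already present; 2 new (d, d)
  "nnii" → prefix "nn" already present; 2 new (i, i)
  "nqeqeeieend" → prefix "nqeqee" already present; 5 new (i, e, e, n, d)
  "nneqd" → prefix "nneqd" already present; 0 new (none)
  "nqqiin" → prefix "nq" already present; 4 new (q, i, i, n)
Total nodes = 5 + 6 + 9 + 2 + 9 + 4 + 3 + 4 + 2 + 2 + 5 + 0 + 4 = 55

55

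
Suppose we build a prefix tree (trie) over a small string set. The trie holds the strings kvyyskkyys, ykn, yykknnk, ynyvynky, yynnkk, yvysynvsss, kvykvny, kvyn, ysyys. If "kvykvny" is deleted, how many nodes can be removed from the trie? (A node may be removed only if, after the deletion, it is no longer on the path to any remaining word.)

4

After clearing the end-marker at "kvykvny", prune upward until reaching a node still needed by another word.
The suffix "kvny" (4 nodes) is used only by "kvykvny"; the node for "kvy" still has the child "y", so pruning stops there.
Nodes removed: 4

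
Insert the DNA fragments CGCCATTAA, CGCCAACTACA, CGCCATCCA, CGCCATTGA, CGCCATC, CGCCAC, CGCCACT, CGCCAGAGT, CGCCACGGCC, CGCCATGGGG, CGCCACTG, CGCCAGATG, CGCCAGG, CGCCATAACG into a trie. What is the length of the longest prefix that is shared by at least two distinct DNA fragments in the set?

Equivalently: take the maximum, over all pairs, of their longest common prefix length.
e.g. "CGCCACT" and "CGCCACTG" share the prefix "CGCCACT" of length 7; no pair shares a longer one.
Longest shared-prefix length: 7

7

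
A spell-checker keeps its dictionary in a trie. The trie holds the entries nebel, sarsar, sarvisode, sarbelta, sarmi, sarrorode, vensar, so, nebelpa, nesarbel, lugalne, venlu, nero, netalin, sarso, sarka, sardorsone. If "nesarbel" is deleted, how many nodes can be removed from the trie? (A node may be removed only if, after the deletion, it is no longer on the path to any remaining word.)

6

Walk "nesarbel" from the leaf back toward the root, removing each node that no remaining word uses.
The suffix "sarbel" (6 nodes) is used only by "nesarbel"; the node for "ne" still has the child "b", so pruning stops there.
Nodes removed: 6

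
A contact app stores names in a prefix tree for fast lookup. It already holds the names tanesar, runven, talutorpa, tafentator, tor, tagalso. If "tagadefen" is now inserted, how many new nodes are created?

5

The longest prefix of "tagadefen" already in the trie is "taga" (length 4).
New nodes needed: |"tagadefen"| − 4 = 9 − 4 = 5.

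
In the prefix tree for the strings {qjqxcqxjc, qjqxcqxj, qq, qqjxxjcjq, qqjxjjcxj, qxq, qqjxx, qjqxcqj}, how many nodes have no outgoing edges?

5

Leaves are exactly the stored words that no other stored word extends.
Those words: "qjqxcqj", "qjqxcqxjc", "qqjxjjcxj", "qqjxxjcjq", "qxq"
Leaf count: 5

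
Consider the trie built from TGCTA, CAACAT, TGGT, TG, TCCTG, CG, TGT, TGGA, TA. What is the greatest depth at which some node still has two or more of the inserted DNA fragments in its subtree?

Equivalently: take the maximum, over all pairs, of their longest common prefix length.
"TGGA" and "TGGT" agree on "TGG" (3 characters) before diverging; nothing deeper is shared.
Longest shared-prefix length: 3

3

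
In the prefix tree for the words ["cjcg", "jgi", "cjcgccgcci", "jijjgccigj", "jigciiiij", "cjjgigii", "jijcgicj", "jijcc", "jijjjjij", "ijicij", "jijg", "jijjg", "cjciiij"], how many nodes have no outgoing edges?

11

A leaf is a node with no children — equivalently, the end of a word that is not a proper prefix of any other stored word.
Those words: "cjcgccgcci", "cjciiij", "cjjgigii", "ijicij", "jgi", "jigciiiij", "jijcc", "jijcgicj", "jijg", "jijjgccigj", "jijjjjij"
Leaf count: 11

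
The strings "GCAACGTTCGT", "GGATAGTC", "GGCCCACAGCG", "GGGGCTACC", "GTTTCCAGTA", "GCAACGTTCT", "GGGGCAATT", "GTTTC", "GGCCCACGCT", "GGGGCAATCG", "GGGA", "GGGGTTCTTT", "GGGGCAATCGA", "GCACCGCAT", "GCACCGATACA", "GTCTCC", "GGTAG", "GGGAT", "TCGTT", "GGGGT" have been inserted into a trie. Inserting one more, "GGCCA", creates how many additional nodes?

The longest prefix of "GGCCA" already in the trie is "GGCC" (length 4).
Each of the 1 remaining characters creates one node.

1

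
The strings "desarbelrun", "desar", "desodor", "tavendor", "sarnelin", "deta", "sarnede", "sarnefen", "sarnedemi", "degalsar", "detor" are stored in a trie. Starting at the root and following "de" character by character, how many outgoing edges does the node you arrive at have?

3

The children of the "de" node are the distinct next characters among strings starting with "de".
Distinct next characters after "de": g, s, t.
That node has 3 child edges.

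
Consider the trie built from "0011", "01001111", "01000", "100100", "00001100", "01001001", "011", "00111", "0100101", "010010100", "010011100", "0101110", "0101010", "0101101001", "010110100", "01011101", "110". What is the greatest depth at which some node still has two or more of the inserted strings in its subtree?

Look for the deepest trie node that still has at least two words in its subtree.
e.g. "010110100" and "0101101001" share the prefix "010110100" of length 9; no pair shares a longer one.
Longest shared-prefix length: 9

9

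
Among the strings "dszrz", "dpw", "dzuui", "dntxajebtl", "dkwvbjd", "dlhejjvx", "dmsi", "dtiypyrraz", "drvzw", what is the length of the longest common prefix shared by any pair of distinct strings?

1

Look for the deepest trie node that still has at least two words in its subtree.
"dkwvbjd" and "dlhejjvx" agree on "d" (1 characters) before diverging; nothing deeper is shared.
Longest shared-prefix length: 1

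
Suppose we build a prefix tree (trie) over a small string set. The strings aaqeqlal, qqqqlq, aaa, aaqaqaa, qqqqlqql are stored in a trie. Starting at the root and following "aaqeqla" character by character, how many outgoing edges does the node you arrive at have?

1

Walk "aaqeqla" from the root, arriving at one node.
Characters that immediately follow "aaqeqla" among the stored strings: {l}.
That node has 1 child edge.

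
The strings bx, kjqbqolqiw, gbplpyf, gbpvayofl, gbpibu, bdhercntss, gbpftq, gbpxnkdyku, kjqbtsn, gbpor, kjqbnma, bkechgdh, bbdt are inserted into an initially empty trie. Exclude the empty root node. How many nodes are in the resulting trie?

Insert word by word; a character creates a node only if that edge doesn't already exist:
  "bx" → 2 new (b, x)
  "kjqbqolqiw" → 10 new (k, j, q, b, q, o, l, q, i, w)
  "gbplpyf" → 7 new (g, b, p, l, p, y, f)
  "gbpvayofl" → prefix "gbp" already present; 6 new (v, a, y, o, f, l)
  "gbpibu" → prefix "gbp" already present; 3 new (i, b, u)
  "bdhercntss" → prefix "b" already present; 9 new (d, h, e, r, c, n, t, s, s)
  "gbpftq" → prefix "gbp" already present; 3 new (f, t, q)
  "gbpxnkdyku" → prefix "gbp" already present; 7 new (x, n, k, d, y, k, u)
  "kjqbtsn" → prefix "kjqb" already present; 3 new (t, s, n)
  "gbpor" → prefix "gbp" already present; 2 new (o, r)
  "kjqbnma" → prefix "kjqb" already present; 3 new (n, m, a)
  "bkechgdh" → prefix "b" already present; 7 new (k, e, c, h, g, d, h)
  "bbdt" → prefix "b" already present; 3 new (b, d, t)
Total nodes = 2 + 10 + 7 + 6 + 3 + 9 + 3 + 7 + 3 + 2 + 3 + 7 + 3 = 65

65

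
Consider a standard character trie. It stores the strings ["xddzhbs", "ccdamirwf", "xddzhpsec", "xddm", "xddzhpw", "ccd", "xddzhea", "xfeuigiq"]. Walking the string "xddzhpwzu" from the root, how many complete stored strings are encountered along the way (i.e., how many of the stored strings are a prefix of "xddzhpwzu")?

1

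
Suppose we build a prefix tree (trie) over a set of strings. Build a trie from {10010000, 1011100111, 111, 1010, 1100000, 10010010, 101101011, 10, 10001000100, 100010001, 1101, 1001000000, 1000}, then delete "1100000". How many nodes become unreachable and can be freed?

After clearing the end-marker at "1100000", prune upward until reaching a node still needed by another word.
The suffix "0000" (4 nodes) is used only by "1100000"; the node for "110" still has the child "1", so pruning stops there.
Nodes removed: 4

4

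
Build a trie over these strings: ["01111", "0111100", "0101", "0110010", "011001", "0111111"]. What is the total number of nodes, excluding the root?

Trace insertions, counting only characters that open a new branch:
  "01111" → 5 new (0, 1, 1, 1, 1)
  "0111100" → prefix "01111" already present; 2 new (0, 0)
  "0101" → prefix "01" already present; 2 new (0, 1)
  "0110010" → prefix "011" already present; 4 new (0, 0, 1, 0)
  "011001" → prefix "011001" already present; 0 new (none)
  "0111111" → prefix "01111" already present; 2 new (1, 1)
Total nodes = 5 + 2 + 2 + 4 + 0 + 2 = 15

15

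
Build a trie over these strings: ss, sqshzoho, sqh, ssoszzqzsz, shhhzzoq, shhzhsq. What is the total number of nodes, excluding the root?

29

Trace insertions, counting only characters that open a new branch:
  "ss" → 2 new (s, s)
  "sqshzoho" → prefix "s" already present; 7 new (q, s, h, z, o, h, o)
  "sqh" → prefix "sq" already present; 1 new (h)
  "ssoszzqzsz" → prefix "ss" already present; 8 new (o, s, z, z, q, z, s, z)
  "shhhzzoq" → prefix "s" already present; 7 new (h, h, h, z, z, o, q)
  "shhzhsq" → prefix "shh" already present; 4 new (z, h, s, q)
Total nodes = 2 + 7 + 1 + 8 + 7 + 4 = 29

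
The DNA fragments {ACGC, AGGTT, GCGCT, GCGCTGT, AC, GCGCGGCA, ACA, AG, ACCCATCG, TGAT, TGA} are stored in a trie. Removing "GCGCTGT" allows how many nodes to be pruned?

A node on "GCGCTGT"'s path can go only if nothing else ends at it or branches off below it.
The suffix "GT" (2 nodes) is used only by "GCGCTGT"; "GCGCT" is itself a stored word, so pruning stops there.
Nodes removed: 2

2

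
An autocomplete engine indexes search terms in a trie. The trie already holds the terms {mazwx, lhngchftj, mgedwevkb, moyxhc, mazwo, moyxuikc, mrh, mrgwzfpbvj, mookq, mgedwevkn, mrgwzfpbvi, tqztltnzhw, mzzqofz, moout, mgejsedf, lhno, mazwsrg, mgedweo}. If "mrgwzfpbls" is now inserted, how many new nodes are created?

The longest prefix of "mrgwzfpbls" already in the trie is "mrgwzfpb" (length 8).
Each of the 2 remaining characters creates one node.

2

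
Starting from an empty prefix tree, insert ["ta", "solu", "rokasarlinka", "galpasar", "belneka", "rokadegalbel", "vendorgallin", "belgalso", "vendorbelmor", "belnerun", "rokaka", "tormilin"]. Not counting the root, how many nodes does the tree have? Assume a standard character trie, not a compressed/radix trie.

76

Count nodes per top-level branch (shared prefixes stored once):
  'b'-branch (belgalso, belneka, belnerun): 15 nodes
  'g'-branch (galpasar): 8 nodes
  'r'-branch (rokadegalbel, rokaka, rokasarlinka): 22 nodes
  's'-branch (solu): 4 nodes
  't'-branch (ta, tormilin): 9 nodes
  'v'-branch (vendorbelmor, vendorgallin): 18 nodes
Sum: 76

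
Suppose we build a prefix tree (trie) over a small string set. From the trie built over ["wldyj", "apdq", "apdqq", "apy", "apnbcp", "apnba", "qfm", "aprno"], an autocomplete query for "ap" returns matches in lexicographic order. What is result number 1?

Filter for "ap…" and sort: "apdq", "apdqq", "apnba", "apnbcp", "aprno", "apy"
The 1st is apdq.

apdq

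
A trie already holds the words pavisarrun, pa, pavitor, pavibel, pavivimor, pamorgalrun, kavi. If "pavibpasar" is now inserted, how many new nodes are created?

"pavib" is already a path in the trie; the remaining "pasar" must be added.
Each of the 5 remaining characters creates one node.

5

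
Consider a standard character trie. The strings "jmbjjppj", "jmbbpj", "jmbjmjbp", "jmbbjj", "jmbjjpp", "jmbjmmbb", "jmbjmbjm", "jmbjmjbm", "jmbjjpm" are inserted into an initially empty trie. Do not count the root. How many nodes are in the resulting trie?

25

Trie structure (* marks end of a word):
(root)
└─ j
   └─ m
      └─ b
         ├─ b
         │  ├─ j
         │  │  └─ j *
         │  └─ p
         │     └─ j *
         └─ j
            ├─ j
            │  └─ p
            │     ├─ m *
            │     └─ p *
            │        └─ j *
            └─ m
               ├─ b
               │  └─ j
               │     └─ m *
               ├─ j
               │  └─ b
               │     ├─ m *
               │     └─ p *
               └─ m
                  └─ b
                     └─ b *
Counting every labelled node above: 25.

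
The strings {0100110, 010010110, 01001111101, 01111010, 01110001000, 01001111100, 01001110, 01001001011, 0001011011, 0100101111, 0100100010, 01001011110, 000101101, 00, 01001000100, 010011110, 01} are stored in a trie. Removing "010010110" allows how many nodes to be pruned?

A node on "010010110"'s path can go only if nothing else ends at it or branches off below it.
The suffix "0" (1 node) is used only by "010010110"; the node for "01001011" still has the child "1", so pruning stops there.
Nodes removed: 1

1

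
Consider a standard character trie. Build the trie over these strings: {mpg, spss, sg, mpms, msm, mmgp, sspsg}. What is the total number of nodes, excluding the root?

19

Trie structure (* marks end of a word):
(root)
├─ m
│  ├─ m
│  │  └─ g
│  │     └─ p *
│  ├─ p
│  │  ├─ g *
│  │  └─ m
│  │     └─ s *
│  └─ s
│     └─ m *
└─ s
   ├─ g *
   ├─ p
   │  └─ s
   │     └─ s *
   └─ s
      └─ p
         └─ s
            └─ g *
Counting every labelled node above: 19.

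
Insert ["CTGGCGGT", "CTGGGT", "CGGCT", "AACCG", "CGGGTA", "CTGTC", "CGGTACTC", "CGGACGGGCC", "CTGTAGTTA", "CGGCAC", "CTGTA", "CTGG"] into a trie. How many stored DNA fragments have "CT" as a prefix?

Filter for entries beginning with "CT":
Matches: "CTGG", "CTGGCGGT", "CTGGGT", "CTGTA", "CTGTAGTTA", "CTGTC"
Count: 6

6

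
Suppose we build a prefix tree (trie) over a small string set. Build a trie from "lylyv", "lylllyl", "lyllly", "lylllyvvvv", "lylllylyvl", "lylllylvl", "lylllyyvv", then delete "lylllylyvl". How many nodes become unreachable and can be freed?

Walk "lylllylyvl" from the leaf back toward the root, removing each node that no remaining word uses.
The suffix "yvl" (3 nodes) is used only by "lylllylyvl"; the node for "lylllyl" still has the child "v", so pruning stops there.
Nodes removed: 3

3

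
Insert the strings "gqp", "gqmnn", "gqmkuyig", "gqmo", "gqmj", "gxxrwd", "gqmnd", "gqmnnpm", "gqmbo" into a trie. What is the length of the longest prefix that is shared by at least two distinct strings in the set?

5

Look for the deepest trie node that still has at least two words in its subtree.
e.g. "gqmnn" and "gqmnnpm" share the prefix "gqmnn" of length 5; no pair shares a longer one.
Longest shared-prefix length: 5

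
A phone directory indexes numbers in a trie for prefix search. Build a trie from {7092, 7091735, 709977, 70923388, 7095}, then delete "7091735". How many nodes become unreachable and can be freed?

4

Walk "7091735" from the leaf back toward the root, removing each node that no remaining word uses.
The suffix "1735" (4 nodes) is used only by "7091735"; the node for "709" still has the child "2", so pruning stops there.
Nodes removed: 4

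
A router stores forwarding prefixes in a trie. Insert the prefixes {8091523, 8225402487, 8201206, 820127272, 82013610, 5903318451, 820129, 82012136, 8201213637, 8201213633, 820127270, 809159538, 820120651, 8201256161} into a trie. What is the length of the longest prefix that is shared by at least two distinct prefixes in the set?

9

Look for the deepest trie node that still has at least two words in its subtree.
"8201213633" and "8201213637" agree on "820121363" (9 characters) before diverging; nothing deeper is shared.
Longest shared-prefix length: 9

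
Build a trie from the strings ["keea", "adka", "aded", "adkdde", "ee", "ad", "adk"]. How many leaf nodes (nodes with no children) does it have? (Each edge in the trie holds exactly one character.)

5

Leaves are exactly the stored words that no other stored word extends.
Those words: "aded", "adka", "adkdde", "ee", "keea"
Leaf count: 5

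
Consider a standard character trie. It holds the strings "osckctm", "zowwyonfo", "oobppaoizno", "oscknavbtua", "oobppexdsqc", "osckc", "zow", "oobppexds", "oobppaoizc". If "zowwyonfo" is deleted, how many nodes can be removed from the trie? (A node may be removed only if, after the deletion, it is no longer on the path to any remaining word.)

6

Walk "zowwyonfo" from the leaf back toward the root, removing each node that no remaining word uses.
The suffix "wyonfo" (6 nodes) is used only by "zowwyonfo"; "zow" is itself a stored word, so pruning stops there.
Nodes removed: 6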